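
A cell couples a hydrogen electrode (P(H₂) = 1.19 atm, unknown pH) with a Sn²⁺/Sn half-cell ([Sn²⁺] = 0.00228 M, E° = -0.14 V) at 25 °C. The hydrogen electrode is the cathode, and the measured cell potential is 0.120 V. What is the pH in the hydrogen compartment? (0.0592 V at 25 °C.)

pH = 1.62

E°_cell = 0.14 V and n = 2.
log Q = n(E° − E)/0.0592 = 2×(0.14 − 0.120)/0.0592 = 0.676.
With Q = [Sn²⁺]·P(H₂) / [H⁺]^2, solving for [H⁺] gives log[H⁺] = -1.621, so pH = 1.62.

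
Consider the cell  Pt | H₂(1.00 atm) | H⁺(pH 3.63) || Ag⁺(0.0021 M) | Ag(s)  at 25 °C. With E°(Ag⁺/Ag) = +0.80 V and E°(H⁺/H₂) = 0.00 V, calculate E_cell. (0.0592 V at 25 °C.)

0.86 V

The Ag⁺/Ag couple is the cathode, so E°_cell = 0.80 V; n = 2.
[H⁺] = 10^(−3.63) = 2.3 × 10^-4 M, and Q = [H⁺]^2 / ([Ag⁺]^2·P(H₂)) = 0.0125.
E = E° − (0.0592/2) log Q = 0.80 − (0.0592/2)(-1.904) = 0.856 V.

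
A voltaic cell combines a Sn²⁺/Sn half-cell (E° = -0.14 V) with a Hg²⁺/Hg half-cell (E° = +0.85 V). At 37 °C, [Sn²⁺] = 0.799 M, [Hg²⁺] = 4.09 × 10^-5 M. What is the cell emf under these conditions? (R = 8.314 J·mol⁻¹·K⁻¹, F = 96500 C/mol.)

0.858 V

The Hg²⁺/Hg couple has the higher reduction potential and acts as the cathode, so E°_cell = +0.85 − (-0.14) = 0.99 V.
Balancing electrons gives n = 2; the reaction quotient is Q = [Sn²⁺]/[Hg²⁺] = 1.95 × 10^4.
E = E° − (RT/nF) ln Q = 0.99 − (8.314×310)/(2×96500) × (9.880) = 0.990 − 0.132 = 0.858 V.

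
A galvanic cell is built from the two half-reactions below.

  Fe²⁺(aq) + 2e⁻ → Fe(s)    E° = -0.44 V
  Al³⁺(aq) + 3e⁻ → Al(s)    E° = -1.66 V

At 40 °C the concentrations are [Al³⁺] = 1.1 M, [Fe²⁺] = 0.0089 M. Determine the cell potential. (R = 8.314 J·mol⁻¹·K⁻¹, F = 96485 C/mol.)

1.16 V

The Fe²⁺/Fe couple has the higher reduction potential and acts as the cathode, so E°_cell = -0.44 − (-1.66) = 1.22 V.
Balancing electrons gives n = 6; the reaction quotient is Q = [Al³⁺]^2/[Fe²⁺]^3 = 1.72 × 10^6.
E = E° − (RT/nF) ln Q = 1.22 − (8.314×313)/(6×96485) × (14.356) = 1.220 − 0.065 = 1.155 V.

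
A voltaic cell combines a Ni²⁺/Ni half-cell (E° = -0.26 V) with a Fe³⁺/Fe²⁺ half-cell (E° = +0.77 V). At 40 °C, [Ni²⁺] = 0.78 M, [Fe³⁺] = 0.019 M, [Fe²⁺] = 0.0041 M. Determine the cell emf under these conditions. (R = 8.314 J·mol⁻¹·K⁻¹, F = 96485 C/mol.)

The Fe³⁺/Fe²⁺ couple has the higher reduction potential and acts as the cathode, so E°_cell = +0.77 − (-0.26) = 1.03 V.
Balancing electrons gives n = 2; the reaction quotient is Q = [Ni²⁺]·[Fe²⁺]^2/[Fe³⁺]^2 = 0.0363.
E = E° − (RT/nF) ln Q = 1.03 − (8.314×313)/(2×96485) × (-3.315) = 1.030 + 0.045 = 1.075 V.

1.07 V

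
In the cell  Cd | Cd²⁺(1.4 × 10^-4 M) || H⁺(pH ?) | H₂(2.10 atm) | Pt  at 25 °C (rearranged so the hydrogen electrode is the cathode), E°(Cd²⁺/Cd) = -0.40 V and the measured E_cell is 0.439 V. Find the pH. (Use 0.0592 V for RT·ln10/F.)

pH = 1.11

E°_cell = 0.40 V and n = 2.
log Q = n(E° − E)/0.0592 = 2×(0.40 − 0.439)/0.0592 = -1.318.
With Q = [Cd²⁺]·P(H₂) / [H⁺]^2, solving for [H⁺] gives log[H⁺] = -1.107, so pH = 1.11.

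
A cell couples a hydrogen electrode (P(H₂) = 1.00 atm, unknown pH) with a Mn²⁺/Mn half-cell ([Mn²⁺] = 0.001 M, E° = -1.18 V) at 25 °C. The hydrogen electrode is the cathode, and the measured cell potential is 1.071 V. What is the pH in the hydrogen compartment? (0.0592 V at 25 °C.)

pH = 3.34

E°_cell = 1.18 V and n = 2.
log Q = n(E° − E)/0.0592 = 2×(1.18 − 1.071)/0.0592 = 3.682.
With Q = [Mn²⁺]·P(H₂) / [H⁺]^2, solving for [H⁺] gives log[H⁺] = -3.341, so pH = 3.34.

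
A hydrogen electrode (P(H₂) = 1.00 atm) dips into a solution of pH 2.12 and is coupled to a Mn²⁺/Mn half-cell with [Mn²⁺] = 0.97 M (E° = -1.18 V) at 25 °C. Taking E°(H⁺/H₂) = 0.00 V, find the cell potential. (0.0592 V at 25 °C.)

The hydrogen couple is the cathode, so E°_cell = 1.18 V; n = 2.
[H⁺] = 10^(−2.12) = 0.0076 M, and Q = [Mn²⁺]·P(H₂) / [H⁺]^2 = 1.69 × 10^4.
E = E° − (0.0592/2) log Q = 1.18 − (0.0592/2)(4.227) = 1.055 V.

1.05 V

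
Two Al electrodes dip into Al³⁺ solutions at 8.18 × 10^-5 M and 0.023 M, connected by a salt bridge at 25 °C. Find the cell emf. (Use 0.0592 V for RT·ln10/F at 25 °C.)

0.048 V

Both half-cells are Al³⁺/Al, so E°_cell = 0. The concentrated side is the cathode; the cell reaction moves Al³⁺ from high to low concentration with n = 3.
Q = [Al³⁺]_dilute/[Al³⁺]_conc = 8.18 × 10^-5/0.023 = 0.00356.
E = 0 − (0.0592/3) log Q = −(0.0592/3)(-2.449) = 0.0483 V.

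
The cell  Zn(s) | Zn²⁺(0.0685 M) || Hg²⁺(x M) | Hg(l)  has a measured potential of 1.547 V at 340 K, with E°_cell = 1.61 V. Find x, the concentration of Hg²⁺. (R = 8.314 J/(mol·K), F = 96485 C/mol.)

9.3 × 10^-4 M

From the Nernst equation, ln Q = nF(E° − E)/RT = 2×96485×(1.61 − 1.547)/(8.314×340) = 4.301, so Q = 73.8.
With Q = [Zn²⁺]/[Hg²⁺] and the known concentrations, [Hg²⁺] in the denominator gives [Hg²⁺] = 9.3 × 10^-4 M.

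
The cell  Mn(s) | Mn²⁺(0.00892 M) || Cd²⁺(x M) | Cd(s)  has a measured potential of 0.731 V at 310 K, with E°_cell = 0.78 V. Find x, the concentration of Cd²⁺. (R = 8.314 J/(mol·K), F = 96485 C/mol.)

2.3 × 10^-4 M

From the Nernst equation, ln Q = nF(E° − E)/RT = 2×96485×(0.78 − 0.731)/(8.314×310) = 3.669, so Q = 39.2.
With Q = [Mn²⁺]/[Cd²⁺] and the known concentrations, [Cd²⁺] in the denominator gives [Cd²⁺] = 2.3 × 10^-4 M.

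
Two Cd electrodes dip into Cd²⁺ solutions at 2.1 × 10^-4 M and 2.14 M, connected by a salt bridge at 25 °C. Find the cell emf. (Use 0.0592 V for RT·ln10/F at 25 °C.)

0.12 V

Both half-cells are Cd²⁺/Cd, so E°_cell = 0. The concentrated side is the cathode; the cell reaction moves Cd²⁺ from high to low concentration with n = 2.
Q = [Cd²⁺]_dilute/[Cd²⁺]_conc = 2.1 × 10^-4/2.14 = 9.81 × 10^-5.
E = 0 − (0.0592/2) log Q = −(0.0592/2)(-4.008) = 0.1186 V.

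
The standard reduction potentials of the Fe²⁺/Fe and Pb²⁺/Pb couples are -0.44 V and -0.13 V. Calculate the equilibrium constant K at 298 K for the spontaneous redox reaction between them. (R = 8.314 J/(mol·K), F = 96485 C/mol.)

E°_cell = -0.13 − (-0.44) = 0.31 V, with n = 2 electrons transferred.
At equilibrium E = 0, so the Nernst equation gives ln K = nFE°/RT = (2)(96485)(0.31)/((8.314)(298)) = 24.14.
K = e^24.14 = 3.1 × 10^10.

3.1 × 10^10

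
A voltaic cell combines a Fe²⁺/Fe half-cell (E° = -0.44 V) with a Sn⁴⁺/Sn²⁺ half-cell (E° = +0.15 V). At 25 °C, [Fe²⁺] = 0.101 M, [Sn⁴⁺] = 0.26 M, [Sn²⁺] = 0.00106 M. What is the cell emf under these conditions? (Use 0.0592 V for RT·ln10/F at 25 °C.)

0.690 V

The Sn⁴⁺/Sn²⁺ couple has the higher reduction potential and acts as the cathode, so E°_cell = +0.15 − (-0.44) = 0.59 V.
Balancing electrons gives n = 2; the reaction quotient is Q = [Fe²⁺]·[Sn²⁺]/[Sn⁴⁺] = 4.12 × 10^-4.
At 25 °C, E = E° − (0.0592/n) log Q = 0.59 − (0.0592/2)(-3.385) = 0.590 + 0.100 = 0.690 V.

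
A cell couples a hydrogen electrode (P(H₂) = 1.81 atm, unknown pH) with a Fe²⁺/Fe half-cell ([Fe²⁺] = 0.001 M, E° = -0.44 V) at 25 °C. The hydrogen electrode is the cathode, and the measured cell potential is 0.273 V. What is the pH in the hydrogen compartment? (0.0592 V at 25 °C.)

pH = 4.19

E°_cell = 0.44 V and n = 2.
log Q = n(E° − E)/0.0592 = 2×(0.44 − 0.273)/0.0592 = 5.642.
With Q = [Fe²⁺]·P(H₂) / [H⁺]^2, solving for [H⁺] gives log[H⁺] = -4.192, so pH = 4.19.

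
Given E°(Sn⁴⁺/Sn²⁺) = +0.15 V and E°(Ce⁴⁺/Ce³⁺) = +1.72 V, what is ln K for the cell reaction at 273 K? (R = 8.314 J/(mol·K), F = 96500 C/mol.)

ln K = 133.5

E°_cell = +1.72 − (+0.15) = 1.57 V, with n = 2 electrons transferred.
At equilibrium E = 0, so the Nernst equation gives ln K = nFE°/RT = (2)(96500)(1.57)/((8.314)(273)) = 133.50.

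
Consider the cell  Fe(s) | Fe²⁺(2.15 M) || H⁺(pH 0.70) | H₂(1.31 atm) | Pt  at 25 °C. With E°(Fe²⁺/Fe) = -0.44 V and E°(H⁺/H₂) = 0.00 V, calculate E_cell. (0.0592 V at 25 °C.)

0.39 V

The hydrogen couple is the cathode, so E°_cell = 0.44 V; n = 2.
[H⁺] = 10^(−0.70) = 0.20 M, and Q = [Fe²⁺]·P(H₂) / [H⁺]^2 = 70.7.
E = E° − (0.0592/2) log Q = 0.44 − (0.0592/2)(1.850) = 0.385 V.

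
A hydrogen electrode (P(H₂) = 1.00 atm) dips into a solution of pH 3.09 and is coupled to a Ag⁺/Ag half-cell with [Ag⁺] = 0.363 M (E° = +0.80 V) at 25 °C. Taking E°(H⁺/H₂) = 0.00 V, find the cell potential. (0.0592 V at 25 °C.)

The Ag⁺/Ag couple is the cathode, so E°_cell = 0.80 V; n = 2.
[H⁺] = 10^(−3.09) = 8.1 × 10^-4 M, and Q = [H⁺]^2 / ([Ag⁺]^2·P(H₂)) = 5.01 × 10^-6.
E = E° − (0.0592/2) log Q = 0.80 − (0.0592/2)(-5.300) = 0.957 V.

0.96 V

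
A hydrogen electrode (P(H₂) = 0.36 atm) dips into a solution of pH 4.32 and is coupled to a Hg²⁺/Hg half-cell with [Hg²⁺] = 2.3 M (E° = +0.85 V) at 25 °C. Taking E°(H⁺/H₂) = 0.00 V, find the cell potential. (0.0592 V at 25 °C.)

1.10 V

The Hg²⁺/Hg couple is the cathode, so E°_cell = 0.85 V; n = 2.
[H⁺] = 10^(−4.32) = 4.8 × 10^-5 M, and Q = [H⁺]^2 / ([Hg²⁺]·P(H₂)) = 2.77 × 10^-9.
E = E° − (0.0592/2) log Q = 0.85 − (0.0592/2)(-8.558) = 1.103 V.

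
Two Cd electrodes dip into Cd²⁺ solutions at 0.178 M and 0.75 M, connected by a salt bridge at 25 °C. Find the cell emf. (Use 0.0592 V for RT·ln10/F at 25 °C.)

Both half-cells are Cd²⁺/Cd, so E°_cell = 0. The concentrated side is the cathode; the cell reaction moves Cd²⁺ from high to low concentration with n = 2.
Q = [Cd²⁺]_dilute/[Cd²⁺]_conc = 0.178/0.75 = 0.237.
E = 0 − (0.0592/2) log Q = −(0.0592/2)(-0.625) = 0.0185 V.

0.019 V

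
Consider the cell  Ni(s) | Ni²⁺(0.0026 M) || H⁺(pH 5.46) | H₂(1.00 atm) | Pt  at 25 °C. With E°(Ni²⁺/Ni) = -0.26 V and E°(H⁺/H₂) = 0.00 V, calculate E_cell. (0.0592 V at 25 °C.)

0.013 V

The hydrogen couple is the cathode, so E°_cell = 0.26 V; n = 2.
[H⁺] = 10^(−5.46) = 3.5 × 10^-6 M, and Q = [Ni²⁺]·P(H₂) / [H⁺]^2 = 2.16 × 10^8.
E = E° − (0.0592/2) log Q = 0.26 − (0.0592/2)(8.335) = 0.013 V.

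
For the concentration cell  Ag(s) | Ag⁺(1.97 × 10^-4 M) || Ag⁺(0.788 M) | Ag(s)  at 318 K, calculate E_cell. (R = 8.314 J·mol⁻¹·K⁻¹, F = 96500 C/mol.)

0.23 V

Both half-cells are Ag⁺/Ag, so E°_cell = 0. The concentrated side is the cathode; the cell reaction moves Ag⁺ from high to low concentration with n = 1.
Q = [Ag⁺]_dilute/[Ag⁺]_conc = 1.97 × 10^-4/0.788 = 2.5 × 10^-4.
E = 0 − (RT/nF) ln Q = −((8.314×318)/(1×96500))(-8.294) = 0.2272 V.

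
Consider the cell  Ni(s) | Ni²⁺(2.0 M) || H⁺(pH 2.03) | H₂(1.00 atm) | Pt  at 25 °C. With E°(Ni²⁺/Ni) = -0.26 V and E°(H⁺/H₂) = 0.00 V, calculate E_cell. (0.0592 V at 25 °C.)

0.13 V

The hydrogen couple is the cathode, so E°_cell = 0.26 V; n = 2.
[H⁺] = 10^(−2.03) = 0.0093 M, and Q = [Ni²⁺]·P(H₂) / [H⁺]^2 = 2.3 × 10^4.
E = E° − (0.0592/2) log Q = 0.26 − (0.0592/2)(4.361) = 0.131 V.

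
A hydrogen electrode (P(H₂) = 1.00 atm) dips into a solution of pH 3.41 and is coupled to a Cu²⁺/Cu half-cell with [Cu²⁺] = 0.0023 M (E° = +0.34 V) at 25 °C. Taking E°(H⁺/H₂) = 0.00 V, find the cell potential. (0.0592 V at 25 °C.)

The Cu²⁺/Cu couple is the cathode, so E°_cell = 0.34 V; n = 2.
[H⁺] = 10^(−3.41) = 3.9 × 10^-4 M, and Q = [H⁺]^2 / ([Cu²⁺]·P(H₂)) = 6.58 × 10^-5.
E = E° − (0.0592/2) log Q = 0.34 − (0.0592/2)(-4.182) = 0.464 V.

0.46 V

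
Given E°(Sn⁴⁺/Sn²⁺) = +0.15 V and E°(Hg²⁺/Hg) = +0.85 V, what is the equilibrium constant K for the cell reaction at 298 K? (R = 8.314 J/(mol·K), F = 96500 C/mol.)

4.8 × 10^23

E°_cell = +0.85 − (+0.15) = 0.70 V, with n = 2 electrons transferred.
At equilibrium E = 0, so the Nernst equation gives ln K = nFE°/RT = (2)(96500)(0.70)/((8.314)(298)) = 54.53.
K = e^54.53 = 4.8 × 10^23.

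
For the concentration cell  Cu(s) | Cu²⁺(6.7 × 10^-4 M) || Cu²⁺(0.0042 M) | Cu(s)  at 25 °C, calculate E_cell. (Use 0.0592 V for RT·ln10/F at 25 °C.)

0.024 V

Both half-cells are Cu²⁺/Cu, so E°_cell = 0. The concentrated side is the cathode; the cell reaction moves Cu²⁺ from high to low concentration with n = 2.
Q = [Cu²⁺]_dilute/[Cu²⁺]_conc = 6.7 × 10^-4/0.0042 = 0.160.
E = 0 − (0.0592/2) log Q = −(0.0592/2)(-0.797) = 0.0236 V.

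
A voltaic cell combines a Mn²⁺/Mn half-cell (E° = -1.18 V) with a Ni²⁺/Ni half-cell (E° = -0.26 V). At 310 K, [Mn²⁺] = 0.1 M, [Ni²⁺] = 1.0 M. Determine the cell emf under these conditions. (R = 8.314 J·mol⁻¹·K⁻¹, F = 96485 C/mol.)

The Ni²⁺/Ni couple has the higher reduction potential and acts as the cathode, so E°_cell = -0.26 − (-1.18) = 0.92 V.
Balancing electrons gives n = 2; the reaction quotient is Q = [Mn²⁺]/[Ni²⁺] = 0.100.
E = E° − (RT/nF) ln Q = 0.92 − (8.314×310)/(2×96485) × (-2.303) = 0.920 + 0.031 = 0.951 V.

0.951 V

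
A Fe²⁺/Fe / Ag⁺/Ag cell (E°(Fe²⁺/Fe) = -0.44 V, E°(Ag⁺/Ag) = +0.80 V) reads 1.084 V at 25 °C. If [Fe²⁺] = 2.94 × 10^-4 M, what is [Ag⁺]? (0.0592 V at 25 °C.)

4 × 10^-5 M

From the Nernst equation, log Q = n(E° − E)/0.0592 = 2(1.24 − 1.084)/0.0592 = 5.270, so Q = 1.86 × 10^5.
With Q = [Fe²⁺]/[Ag⁺]^2 and the known concentrations, [Ag⁺]^2 in the denominator gives [Ag⁺] = 4 × 10^-5 M.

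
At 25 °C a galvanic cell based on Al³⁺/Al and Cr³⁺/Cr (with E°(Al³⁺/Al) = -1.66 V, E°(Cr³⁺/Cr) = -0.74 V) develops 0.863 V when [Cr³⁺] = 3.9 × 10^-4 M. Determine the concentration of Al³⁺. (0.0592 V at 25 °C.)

0.3 M

From the Nernst equation, log Q = n(E° − E)/0.0592 = 3(0.92 − 0.863)/0.0592 = 2.889, so Q = 774.
With Q = [Al³⁺]/[Cr³⁺] and the known concentrations, [Al³⁺] in the numerator gives [Al³⁺] = 0.3 M.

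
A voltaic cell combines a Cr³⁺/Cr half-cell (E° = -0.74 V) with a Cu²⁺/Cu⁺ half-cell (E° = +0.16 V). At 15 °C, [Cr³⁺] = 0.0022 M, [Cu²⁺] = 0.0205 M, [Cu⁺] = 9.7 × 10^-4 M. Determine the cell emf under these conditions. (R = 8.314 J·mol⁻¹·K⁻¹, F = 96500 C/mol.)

The Cu²⁺/Cu⁺ couple has the higher reduction potential and acts as the cathode, so E°_cell = +0.16 − (-0.74) = 0.90 V.
Balancing electrons gives n = 3; the reaction quotient is Q = [Cr³⁺]·[Cu⁺]^3/[Cu²⁺]^3 = 2.33 × 10^-7.
E = E° − (RT/nF) ln Q = 0.90 − (8.314×288)/(3×96500) × (-15.272) = 0.900 + 0.126 = 1.026 V.

1.03 V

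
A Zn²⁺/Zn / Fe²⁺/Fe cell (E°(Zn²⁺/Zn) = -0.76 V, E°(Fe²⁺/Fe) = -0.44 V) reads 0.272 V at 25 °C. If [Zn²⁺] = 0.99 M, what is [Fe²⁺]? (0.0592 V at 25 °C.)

0.024 M

From the Nernst equation, log Q = n(E° − E)/0.0592 = 2(0.32 − 0.272)/0.0592 = 1.622, so Q = 41.8.
With Q = [Zn²⁺]/[Fe²⁺] and the known concentrations, [Fe²⁺] in the denominator gives [Fe²⁺] = 0.024 M.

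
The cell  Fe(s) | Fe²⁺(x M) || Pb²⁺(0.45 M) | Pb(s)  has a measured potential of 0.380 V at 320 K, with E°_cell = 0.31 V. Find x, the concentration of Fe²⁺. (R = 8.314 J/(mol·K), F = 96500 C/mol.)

0.0028 M

From the Nernst equation, ln Q = nF(E° − E)/RT = 2×96500×(0.31 − 0.380)/(8.314×320) = -5.078, so Q = 0.00623.
With Q = [Fe²⁺]/[Pb²⁺] and the known concentrations, [Fe²⁺] in the numerator gives [Fe²⁺] = 0.0028 M.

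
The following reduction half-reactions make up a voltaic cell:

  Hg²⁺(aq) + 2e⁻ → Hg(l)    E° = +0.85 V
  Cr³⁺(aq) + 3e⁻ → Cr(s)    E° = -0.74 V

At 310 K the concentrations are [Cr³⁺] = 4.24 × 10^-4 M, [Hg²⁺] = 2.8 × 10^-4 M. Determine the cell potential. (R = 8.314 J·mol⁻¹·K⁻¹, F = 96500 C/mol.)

1.55 V

The Hg²⁺/Hg couple has the higher reduction potential and acts as the cathode, so E°_cell = +0.85 − (-0.74) = 1.59 V.
Balancing electrons gives n = 6; the reaction quotient is Q = [Cr³⁺]^2/[Hg²⁺]^3 = 8190.
E = E° − (RT/nF) ln Q = 1.59 − (8.314×310)/(6×96500) × (9.011) = 1.590 − 0.040 = 1.550 V.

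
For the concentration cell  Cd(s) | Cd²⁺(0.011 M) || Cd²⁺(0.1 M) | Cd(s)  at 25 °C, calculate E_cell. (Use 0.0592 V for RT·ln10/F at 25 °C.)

0.028 V

Both half-cells are Cd²⁺/Cd, so E°_cell = 0. The concentrated side is the cathode; the cell reaction moves Cd²⁺ from high to low concentration with n = 2.
Q = [Cd²⁺]_dilute/[Cd²⁺]_conc = 0.011/0.1 = 0.110.
E = 0 − (0.0592/2) log Q = −(0.0592/2)(-0.959) = 0.0284 V.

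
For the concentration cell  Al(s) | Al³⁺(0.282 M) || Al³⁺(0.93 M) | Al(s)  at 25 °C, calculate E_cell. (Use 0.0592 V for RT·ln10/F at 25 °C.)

Both half-cells are Al³⁺/Al, so E°_cell = 0. The concentrated side is the cathode; the cell reaction moves Al³⁺ from high to low concentration with n = 3.
Q = [Al³⁺]_dilute/[Al³⁺]_conc = 0.282/0.93 = 0.303.
E = 0 − (0.0592/3) log Q = −(0.0592/3)(-0.518) = 0.0102 V.

0.010 V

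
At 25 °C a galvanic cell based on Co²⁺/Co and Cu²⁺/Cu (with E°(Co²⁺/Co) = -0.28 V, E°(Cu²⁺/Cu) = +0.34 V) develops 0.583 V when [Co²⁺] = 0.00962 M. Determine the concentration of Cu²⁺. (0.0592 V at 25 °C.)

5.4 × 10^-4 M

From the Nernst equation, log Q = n(E° − E)/0.0592 = 2(0.62 − 0.583)/0.0592 = 1.250, so Q = 17.8.
With Q = [Co²⁺]/[Cu²⁺] and the known concentrations, [Cu²⁺] in the denominator gives [Cu²⁺] = 5.4 × 10^-4 M.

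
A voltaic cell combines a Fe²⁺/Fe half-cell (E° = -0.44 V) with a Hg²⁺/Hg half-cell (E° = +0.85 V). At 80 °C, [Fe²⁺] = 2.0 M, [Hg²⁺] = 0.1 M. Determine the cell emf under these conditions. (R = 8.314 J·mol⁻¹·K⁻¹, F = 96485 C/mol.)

1.24 V

The Hg²⁺/Hg couple has the higher reduction potential and acts as the cathode, so E°_cell = +0.85 − (-0.44) = 1.29 V.
Balancing electrons gives n = 2; the reaction quotient is Q = [Fe²⁺]/[Hg²⁺] = 20.0.
E = E° − (RT/nF) ln Q = 1.29 − (8.314×353)/(2×96485) × (2.996) = 1.290 − 0.046 = 1.244 V.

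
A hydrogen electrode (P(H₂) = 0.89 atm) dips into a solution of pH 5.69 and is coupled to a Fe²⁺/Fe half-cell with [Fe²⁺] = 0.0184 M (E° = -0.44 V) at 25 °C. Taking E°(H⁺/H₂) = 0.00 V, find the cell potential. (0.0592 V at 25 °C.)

0.16 V

The hydrogen couple is the cathode, so E°_cell = 0.44 V; n = 2.
[H⁺] = 10^(−5.69) = 2 × 10^-6 M, and Q = [Fe²⁺]·P(H₂) / [H⁺]^2 = 3.93 × 10^9.
E = E° − (0.0592/2) log Q = 0.44 − (0.0592/2)(9.594) = 0.156 V.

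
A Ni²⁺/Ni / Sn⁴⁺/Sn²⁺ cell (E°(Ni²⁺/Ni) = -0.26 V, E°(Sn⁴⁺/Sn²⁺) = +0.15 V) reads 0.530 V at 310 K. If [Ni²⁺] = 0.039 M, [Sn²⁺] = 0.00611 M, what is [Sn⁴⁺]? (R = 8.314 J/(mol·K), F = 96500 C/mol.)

From the Nernst equation, ln Q = nF(E° − E)/RT = 2×96500×(0.41 − 0.530)/(8.314×310) = -8.986, so Q = 1.25 × 10^-4.
With Q = [Ni²⁺]·[Sn²⁺]/[Sn⁴⁺] and the known concentrations, [Sn⁴⁺] in the denominator gives [Sn⁴⁺] = 1.9 M.

1.9 M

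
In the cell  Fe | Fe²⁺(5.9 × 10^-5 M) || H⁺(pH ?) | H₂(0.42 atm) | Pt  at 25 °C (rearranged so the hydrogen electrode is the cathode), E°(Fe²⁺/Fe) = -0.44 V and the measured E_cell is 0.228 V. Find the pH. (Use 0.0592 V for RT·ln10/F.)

pH = 5.88

E°_cell = 0.44 V and n = 2.
log Q = n(E° − E)/0.0592 = 2×(0.44 − 0.228)/0.0592 = 7.162.
With Q = [Fe²⁺]·P(H₂) / [H⁺]^2, solving for [H⁺] gives log[H⁺] = -5.884, so pH = 5.88.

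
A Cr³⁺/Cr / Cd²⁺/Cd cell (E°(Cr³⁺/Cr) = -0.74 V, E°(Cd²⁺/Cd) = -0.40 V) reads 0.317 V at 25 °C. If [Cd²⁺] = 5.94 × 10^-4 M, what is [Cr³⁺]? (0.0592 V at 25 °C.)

2.1 × 10^-4 M

From the Nernst equation, log Q = n(E° − E)/0.0592 = 6(0.34 − 0.317)/0.0592 = 2.331, so Q = 214.
With Q = [Cr³⁺]^2/[Cd²⁺]^3 and the known concentrations, [Cr³⁺]^2 in the numerator gives [Cr³⁺] = 2.1 × 10^-4 M.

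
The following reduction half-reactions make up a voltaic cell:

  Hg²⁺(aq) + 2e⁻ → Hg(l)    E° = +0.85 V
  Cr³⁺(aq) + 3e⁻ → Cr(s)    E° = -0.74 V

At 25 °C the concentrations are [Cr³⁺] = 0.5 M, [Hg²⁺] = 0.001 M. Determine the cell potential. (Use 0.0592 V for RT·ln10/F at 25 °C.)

1.51 V

The Hg²⁺/Hg couple has the higher reduction potential and acts as the cathode, so E°_cell = +0.85 − (-0.74) = 1.59 V.
Balancing electrons gives n = 6; the reaction quotient is Q = [Cr³⁺]^2/[Hg²⁺]^3 = 2.5 × 10^8.
At 25 °C, E = E° − (0.0592/n) log Q = 1.59 − (0.0592/6)(8.398) = 1.590 − 0.083 = 1.507 V.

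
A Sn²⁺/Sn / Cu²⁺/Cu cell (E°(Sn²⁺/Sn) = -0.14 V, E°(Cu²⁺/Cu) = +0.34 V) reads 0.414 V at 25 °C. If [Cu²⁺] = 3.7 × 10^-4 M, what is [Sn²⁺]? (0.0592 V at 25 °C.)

From the Nernst equation, log Q = n(E° − E)/0.0592 = 2(0.48 − 0.414)/0.0592 = 2.230, so Q = 170.
With Q = [Sn²⁺]/[Cu²⁺] and the known concentrations, [Sn²⁺] in the numerator gives [Sn²⁺] = 0.063 M.

0.063 M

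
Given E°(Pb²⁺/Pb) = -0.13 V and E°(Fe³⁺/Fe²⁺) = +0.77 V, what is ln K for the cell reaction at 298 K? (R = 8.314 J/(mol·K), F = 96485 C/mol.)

E°_cell = +0.77 − (-0.13) = 0.90 V, with n = 2 electrons transferred.
At equilibrium E = 0, so the Nernst equation gives ln K = nFE°/RT = (2)(96485)(0.90)/((8.314)(298)) = 70.10.

ln K = 70.1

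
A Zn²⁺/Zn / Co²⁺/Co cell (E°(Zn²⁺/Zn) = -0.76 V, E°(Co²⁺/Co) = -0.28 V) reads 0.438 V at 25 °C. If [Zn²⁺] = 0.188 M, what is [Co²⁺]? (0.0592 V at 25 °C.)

0.0072 M

From the Nernst equation, log Q = n(E° − E)/0.0592 = 2(0.48 − 0.438)/0.0592 = 1.419, so Q = 26.2.
With Q = [Zn²⁺]/[Co²⁺] and the known concentrations, [Co²⁺] in the denominator gives [Co²⁺] = 0.0072 M.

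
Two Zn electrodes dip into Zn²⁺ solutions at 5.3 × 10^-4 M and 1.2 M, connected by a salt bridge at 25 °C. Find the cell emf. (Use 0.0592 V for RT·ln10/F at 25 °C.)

Both half-cells are Zn²⁺/Zn, so E°_cell = 0. The concentrated side is the cathode; the cell reaction moves Zn²⁺ from high to low concentration with n = 2.
Q = [Zn²⁺]_dilute/[Zn²⁺]_conc = 5.3 × 10^-4/1.2 = 4.42 × 10^-4.
E = 0 − (0.0592/2) log Q = −(0.0592/2)(-3.355) = 0.0993 V.

0.099 V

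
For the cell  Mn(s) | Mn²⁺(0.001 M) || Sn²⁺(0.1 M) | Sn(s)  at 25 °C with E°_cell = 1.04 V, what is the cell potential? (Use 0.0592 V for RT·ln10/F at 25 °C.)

1.10 V

Balancing electrons gives n = 2; the reaction quotient is Q = [Mn²⁺]/[Sn²⁺] = 0.0100.
At 25 °C, E = E° − (0.0592/n) log Q = 1.04 − (0.0592/2)(-2.000) = 1.040 + 0.059 = 1.099 V.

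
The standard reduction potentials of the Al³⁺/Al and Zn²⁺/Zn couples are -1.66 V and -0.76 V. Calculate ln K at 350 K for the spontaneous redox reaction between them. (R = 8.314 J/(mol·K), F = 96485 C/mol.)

E°_cell = -0.76 − (-1.66) = 0.90 V, with n = 6 electrons transferred.
At equilibrium E = 0, so the Nernst equation gives ln K = nFE°/RT = (6)(96485)(0.90)/((8.314)(350)) = 179.05.

ln K = 179.1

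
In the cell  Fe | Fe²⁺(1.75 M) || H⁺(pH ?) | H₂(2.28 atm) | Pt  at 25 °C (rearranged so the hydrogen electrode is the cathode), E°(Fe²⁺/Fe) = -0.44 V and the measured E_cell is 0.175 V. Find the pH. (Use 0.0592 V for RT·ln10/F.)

pH = 4.18

E°_cell = 0.44 V and n = 2.
log Q = n(E° − E)/0.0592 = 2×(0.44 − 0.175)/0.0592 = 8.953.
With Q = [Fe²⁺]·P(H₂) / [H⁺]^2, solving for [H⁺] gives log[H⁺] = -4.176, so pH = 4.18.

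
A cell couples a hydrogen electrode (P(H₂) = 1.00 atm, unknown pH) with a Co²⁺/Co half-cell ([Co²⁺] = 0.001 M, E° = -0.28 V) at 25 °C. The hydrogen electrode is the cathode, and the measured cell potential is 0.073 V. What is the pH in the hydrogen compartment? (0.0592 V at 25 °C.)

E°_cell = 0.28 V and n = 2.
log Q = n(E° − E)/0.0592 = 2×(0.28 − 0.073)/0.0592 = 6.993.
With Q = [Co²⁺]·P(H₂) / [H⁺]^2, solving for [H⁺] gives log[H⁺] = -4.997, so pH = 5.00.

pH = 5.00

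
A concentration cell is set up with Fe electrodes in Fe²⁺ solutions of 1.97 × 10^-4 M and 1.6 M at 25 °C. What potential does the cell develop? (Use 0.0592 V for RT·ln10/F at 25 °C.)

Both half-cells are Fe²⁺/Fe, so E°_cell = 0. The concentrated side is the cathode; the cell reaction moves Fe²⁺ from high to low concentration with n = 2.
Q = [Fe²⁺]_dilute/[Fe²⁺]_conc = 1.97 × 10^-4/1.6 = 1.23 × 10^-4.
E = 0 − (0.0592/2) log Q = −(0.0592/2)(-3.910) = 0.1157 V.

0.12 V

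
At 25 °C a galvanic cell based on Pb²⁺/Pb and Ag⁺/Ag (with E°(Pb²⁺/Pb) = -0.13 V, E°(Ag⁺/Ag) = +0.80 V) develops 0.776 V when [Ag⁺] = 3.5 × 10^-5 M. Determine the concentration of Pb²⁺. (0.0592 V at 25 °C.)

2 × 10^-4 M

From the Nernst equation, log Q = n(E° − E)/0.0592 = 2(0.93 − 0.776)/0.0592 = 5.203, so Q = 1.59 × 10^5.
With Q = [Pb²⁺]/[Ag⁺]^2 and the known concentrations, [Pb²⁺] in the numerator gives [Pb²⁺] = 2 × 10^-4 M.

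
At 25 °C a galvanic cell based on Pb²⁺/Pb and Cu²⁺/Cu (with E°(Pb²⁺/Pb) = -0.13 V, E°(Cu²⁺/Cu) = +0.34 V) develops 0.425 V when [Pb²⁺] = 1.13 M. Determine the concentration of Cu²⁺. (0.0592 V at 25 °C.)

0.034 M

From the Nernst equation, log Q = n(E° − E)/0.0592 = 2(0.47 − 0.425)/0.0592 = 1.520, so Q = 33.1.
With Q = [Pb²⁺]/[Cu²⁺] and the known concentrations, [Cu²⁺] in the denominator gives [Cu²⁺] = 0.034 M.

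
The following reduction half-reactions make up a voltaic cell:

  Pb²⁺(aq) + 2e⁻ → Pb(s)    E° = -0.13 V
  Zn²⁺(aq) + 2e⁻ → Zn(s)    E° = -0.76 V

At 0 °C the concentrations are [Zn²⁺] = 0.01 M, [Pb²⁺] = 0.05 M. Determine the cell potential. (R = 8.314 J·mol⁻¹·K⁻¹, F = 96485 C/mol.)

The Pb²⁺/Pb couple has the higher reduction potential and acts as the cathode, so E°_cell = -0.13 − (-0.76) = 0.63 V.
Balancing electrons gives n = 2; the reaction quotient is Q = [Zn²⁺]/[Pb²⁺] = 0.200.
E = E° − (RT/nF) ln Q = 0.63 − (8.314×273)/(2×96485) × (-1.609) = 0.630 + 0.019 = 0.649 V.

0.649 V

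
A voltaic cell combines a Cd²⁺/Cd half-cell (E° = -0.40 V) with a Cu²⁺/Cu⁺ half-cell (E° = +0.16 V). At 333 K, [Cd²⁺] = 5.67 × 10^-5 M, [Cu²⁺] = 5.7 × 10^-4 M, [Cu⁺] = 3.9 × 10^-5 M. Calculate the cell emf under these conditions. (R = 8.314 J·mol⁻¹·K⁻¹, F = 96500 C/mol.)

0.777 V

The Cu²⁺/Cu⁺ couple has the higher reduction potential and acts as the cathode, so E°_cell = +0.16 − (-0.40) = 0.56 V.
Balancing electrons gives n = 2; the reaction quotient is Q = [Cd²⁺]·[Cu⁺]^2/[Cu²⁺]^2 = 2.65 × 10^-7.
E = E° − (RT/nF) ln Q = 0.56 − (8.314×333)/(2×96500) × (-15.142) = 0.560 + 0.217 = 0.777 V.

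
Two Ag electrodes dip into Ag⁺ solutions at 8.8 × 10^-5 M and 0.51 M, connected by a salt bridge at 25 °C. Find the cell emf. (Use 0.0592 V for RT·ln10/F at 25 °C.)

0.22 V

Both half-cells are Ag⁺/Ag, so E°_cell = 0. The concentrated side is the cathode; the cell reaction moves Ag⁺ from high to low concentration with n = 1.
Q = [Ag⁺]_dilute/[Ag⁺]_conc = 8.8 × 10^-5/0.51 = 1.73 × 10^-4.
E = 0 − (0.0592/1) log Q = −(0.0592/1)(-3.763) = 0.2228 V.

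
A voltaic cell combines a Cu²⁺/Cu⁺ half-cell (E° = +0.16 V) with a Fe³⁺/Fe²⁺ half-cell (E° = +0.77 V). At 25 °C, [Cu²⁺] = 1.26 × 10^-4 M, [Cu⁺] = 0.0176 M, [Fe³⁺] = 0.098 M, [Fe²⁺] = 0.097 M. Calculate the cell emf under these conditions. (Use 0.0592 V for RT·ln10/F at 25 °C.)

The Fe³⁺/Fe²⁺ couple has the higher reduction potential and acts as the cathode, so E°_cell = +0.77 − (+0.16) = 0.61 V.
Balancing electrons gives n = 1; the reaction quotient is Q = [Cu²⁺]·[Fe²⁺]/([Cu⁺]·[Fe³⁺]) = 0.00709.
At 25 °C, E = E° − (0.0592/n) log Q = 0.61 − (0.0592/1)(-2.150) = 0.610 + 0.127 = 0.737 V.

0.737 V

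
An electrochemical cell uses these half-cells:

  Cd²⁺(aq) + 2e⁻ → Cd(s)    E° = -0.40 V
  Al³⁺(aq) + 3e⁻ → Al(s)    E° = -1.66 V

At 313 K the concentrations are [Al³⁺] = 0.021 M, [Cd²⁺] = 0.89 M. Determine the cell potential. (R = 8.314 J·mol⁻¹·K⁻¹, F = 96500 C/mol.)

1.29 V

The Cd²⁺/Cd couple has the higher reduction potential and acts as the cathode, so E°_cell = -0.40 − (-1.66) = 1.26 V.
Balancing electrons gives n = 6; the reaction quotient is Q = [Al³⁺]^2/[Cd²⁺]^3 = 6.26 × 10^-4.
E = E° − (RT/nF) ln Q = 1.26 − (8.314×313)/(6×96500) × (-7.377) = 1.260 + 0.033 = 1.293 V.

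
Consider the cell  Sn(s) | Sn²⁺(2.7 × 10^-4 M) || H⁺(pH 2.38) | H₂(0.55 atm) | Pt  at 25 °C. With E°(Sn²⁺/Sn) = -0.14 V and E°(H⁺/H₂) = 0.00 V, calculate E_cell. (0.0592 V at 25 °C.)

0.11 V

The hydrogen couple is the cathode, so E°_cell = 0.14 V; n = 2.
[H⁺] = 10^(−2.38) = 0.0042 M, and Q = [Sn²⁺]·P(H₂) / [H⁺]^2 = 8.55.
E = E° − (0.0592/2) log Q = 0.14 − (0.0592/2)(0.932) = 0.112 V.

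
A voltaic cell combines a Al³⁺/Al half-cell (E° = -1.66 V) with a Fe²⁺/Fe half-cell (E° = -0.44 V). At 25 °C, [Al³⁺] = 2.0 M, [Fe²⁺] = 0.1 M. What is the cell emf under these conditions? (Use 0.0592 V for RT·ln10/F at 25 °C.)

1.18 V

The Fe²⁺/Fe couple has the higher reduction potential and acts as the cathode, so E°_cell = -0.44 − (-1.66) = 1.22 V.
Balancing electrons gives n = 6; the reaction quotient is Q = [Al³⁺]^2/[Fe²⁺]^3 = 4000.
At 25 °C, E = E° − (0.0592/n) log Q = 1.22 − (0.0592/6)(3.602) = 1.220 − 0.036 = 1.184 V.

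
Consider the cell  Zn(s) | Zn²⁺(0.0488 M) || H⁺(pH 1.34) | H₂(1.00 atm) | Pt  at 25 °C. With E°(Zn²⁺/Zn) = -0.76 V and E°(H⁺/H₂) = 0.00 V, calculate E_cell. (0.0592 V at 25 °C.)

0.72 V

The hydrogen couple is the cathode, so E°_cell = 0.76 V; n = 2.
[H⁺] = 10^(−1.34) = 0.046 M, and Q = [Zn²⁺]·P(H₂) / [H⁺]^2 = 23.4.
E = E° − (0.0592/2) log Q = 0.76 − (0.0592/2)(1.368) = 0.720 V.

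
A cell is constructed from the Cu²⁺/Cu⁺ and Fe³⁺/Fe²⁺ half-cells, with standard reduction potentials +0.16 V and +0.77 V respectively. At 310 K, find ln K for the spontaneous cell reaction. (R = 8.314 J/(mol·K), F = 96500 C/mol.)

ln K = 22.8

E°_cell = +0.77 − (+0.16) = 0.61 V, with n = 1 electron transferred.
At equilibrium E = 0, so the Nernst equation gives ln K = nFE°/RT = (1)(96500)(0.61)/((8.314)(310)) = 22.84.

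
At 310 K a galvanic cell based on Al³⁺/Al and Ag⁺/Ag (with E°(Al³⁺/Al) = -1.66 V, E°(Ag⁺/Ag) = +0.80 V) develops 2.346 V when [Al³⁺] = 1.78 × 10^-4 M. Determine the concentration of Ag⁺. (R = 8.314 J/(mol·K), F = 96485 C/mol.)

From the Nernst equation, ln Q = nF(E° − E)/RT = 3×96485×(2.46 − 2.346)/(8.314×310) = 12.803, so Q = 3.63 × 10^5.
With Q = [Al³⁺]/[Ag⁺]^3 and the known concentrations, [Ag⁺]^3 in the denominator gives [Ag⁺] = 7.9 × 10^-4 M.

7.9 × 10^-4 M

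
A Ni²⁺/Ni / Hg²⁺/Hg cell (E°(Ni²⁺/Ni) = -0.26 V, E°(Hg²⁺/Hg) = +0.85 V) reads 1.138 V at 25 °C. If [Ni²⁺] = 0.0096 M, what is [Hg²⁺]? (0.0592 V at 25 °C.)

0.085 M

From the Nernst equation, log Q = n(E° − E)/0.0592 = 2(1.11 − 1.138)/0.0592 = -0.946, so Q = 0.113.
With Q = [Ni²⁺]/[Hg²⁺] and the known concentrations, [Hg²⁺] in the denominator gives [Hg²⁺] = 0.085 M.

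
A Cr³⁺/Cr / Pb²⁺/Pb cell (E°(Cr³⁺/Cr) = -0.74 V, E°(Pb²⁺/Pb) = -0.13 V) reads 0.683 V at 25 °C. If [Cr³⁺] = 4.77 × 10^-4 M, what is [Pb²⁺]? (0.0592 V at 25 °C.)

From the Nernst equation, log Q = n(E° − E)/0.0592 = 6(0.61 − 0.683)/0.0592 = -7.399, so Q = 3.99 × 10^-8.
With Q = [Cr³⁺]^2/[Pb²⁺]^3 and the known concentrations, [Pb²⁺]^3 in the denominator gives [Pb²⁺] = 1.8 M.

1.8 M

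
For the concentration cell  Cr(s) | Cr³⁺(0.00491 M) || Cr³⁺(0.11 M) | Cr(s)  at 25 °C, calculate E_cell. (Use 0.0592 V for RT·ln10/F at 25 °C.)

Both half-cells are Cr³⁺/Cr, so E°_cell = 0. The concentrated side is the cathode; the cell reaction moves Cr³⁺ from high to low concentration with n = 3.
Q = [Cr³⁺]_dilute/[Cr³⁺]_conc = 0.00491/0.11 = 0.0446.
E = 0 − (0.0592/3) log Q = −(0.0592/3)(-1.350) = 0.0266 V.

0.027 V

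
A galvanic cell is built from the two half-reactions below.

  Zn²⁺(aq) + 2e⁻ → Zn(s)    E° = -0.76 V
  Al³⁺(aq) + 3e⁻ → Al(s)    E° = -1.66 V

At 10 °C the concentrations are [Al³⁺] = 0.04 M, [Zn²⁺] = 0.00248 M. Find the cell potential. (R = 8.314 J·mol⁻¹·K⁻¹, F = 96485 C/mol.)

The Zn²⁺/Zn couple has the higher reduction potential and acts as the cathode, so E°_cell = -0.76 − (-1.66) = 0.90 V.
Balancing electrons gives n = 6; the reaction quotient is Q = [Al³⁺]^2/[Zn²⁺]^3 = 1.05 × 10^5.
E = E° − (RT/nF) ln Q = 0.90 − (8.314×283)/(6×96485) × (11.561) = 0.900 − 0.047 = 0.853 V.

0.853 V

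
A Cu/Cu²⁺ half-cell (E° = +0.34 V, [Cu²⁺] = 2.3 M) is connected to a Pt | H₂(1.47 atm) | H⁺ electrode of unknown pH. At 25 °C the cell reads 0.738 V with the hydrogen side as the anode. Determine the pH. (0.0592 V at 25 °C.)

pH = 6.46

E°_cell = 0.34 V and n = 2.
log Q = n(E° − E)/0.0592 = 2×(0.34 − 0.738)/0.0592 = -13.446.
With Q = [H⁺]^2 / ([Cu²⁺]·P(H₂)), solving for [H⁺] gives log[H⁺] = -6.458, so pH = 6.46.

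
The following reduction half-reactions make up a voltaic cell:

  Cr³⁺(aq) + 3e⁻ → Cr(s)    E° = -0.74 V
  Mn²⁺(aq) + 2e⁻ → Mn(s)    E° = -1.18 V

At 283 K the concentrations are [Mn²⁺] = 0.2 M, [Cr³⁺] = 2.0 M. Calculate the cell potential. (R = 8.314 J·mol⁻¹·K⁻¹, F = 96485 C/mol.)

0.465 V

The Cr³⁺/Cr couple has the higher reduction potential and acts as the cathode, so E°_cell = -0.74 − (-1.18) = 0.44 V.
Balancing electrons gives n = 6; the reaction quotient is Q = [Mn²⁺]^3/[Cr³⁺]^2 = 0.00200.
E = E° − (RT/nF) ln Q = 0.44 − (8.314×283)/(6×96485) × (-6.215) = 0.440 + 0.025 = 0.465 V.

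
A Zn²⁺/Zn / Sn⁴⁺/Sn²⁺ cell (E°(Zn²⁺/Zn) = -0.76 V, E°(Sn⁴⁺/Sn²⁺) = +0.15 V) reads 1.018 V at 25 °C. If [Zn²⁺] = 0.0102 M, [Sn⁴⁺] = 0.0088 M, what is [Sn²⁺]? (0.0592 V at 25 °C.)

From the Nernst equation, log Q = n(E° − E)/0.0592 = 2(0.91 − 1.018)/0.0592 = -3.649, so Q = 2.25 × 10^-4.
With Q = [Zn²⁺]·[Sn²⁺]/[Sn⁴⁺] and the known concentrations, [Sn²⁺] in the numerator gives [Sn²⁺] = 1.9 × 10^-4 M.

1.9 × 10^-4 M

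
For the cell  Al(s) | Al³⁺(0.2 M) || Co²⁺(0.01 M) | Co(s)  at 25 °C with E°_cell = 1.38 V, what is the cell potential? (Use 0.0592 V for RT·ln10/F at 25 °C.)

Balancing electrons gives n = 6; the reaction quotient is Q = [Al³⁺]^2/[Co²⁺]^3 = 4 × 10^4.
At 25 °C, E = E° − (0.0592/n) log Q = 1.38 − (0.0592/6)(4.602) = 1.380 − 0.045 = 1.335 V.

1.33 V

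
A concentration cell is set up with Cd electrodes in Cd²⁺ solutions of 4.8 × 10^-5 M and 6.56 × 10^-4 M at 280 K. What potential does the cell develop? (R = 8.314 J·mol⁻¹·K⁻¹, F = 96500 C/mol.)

Both half-cells are Cd²⁺/Cd, so E°_cell = 0. The concentrated side is the cathode; the cell reaction moves Cd²⁺ from high to low concentration with n = 2.
Q = [Cd²⁺]_dilute/[Cd²⁺]_conc = 4.8 × 10^-5/6.56 × 10^-4 = 0.0732.
E = 0 − (RT/nF) ln Q = −((8.314×280)/(2×96500))(-2.615) = 0.0315 V.

0.032 V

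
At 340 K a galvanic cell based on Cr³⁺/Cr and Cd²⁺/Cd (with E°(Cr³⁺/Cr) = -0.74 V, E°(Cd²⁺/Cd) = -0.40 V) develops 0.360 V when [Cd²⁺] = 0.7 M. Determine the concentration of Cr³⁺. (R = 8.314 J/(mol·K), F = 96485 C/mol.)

0.076 M

From the Nernst equation, ln Q = nF(E° − E)/RT = 6×96485×(0.34 − 0.360)/(8.314×340) = -4.096, so Q = 0.0166.
With Q = [Cr³⁺]^2/[Cd²⁺]^3 and the known concentrations, [Cr³⁺]^2 in the numerator gives [Cr³⁺] = 0.076 M.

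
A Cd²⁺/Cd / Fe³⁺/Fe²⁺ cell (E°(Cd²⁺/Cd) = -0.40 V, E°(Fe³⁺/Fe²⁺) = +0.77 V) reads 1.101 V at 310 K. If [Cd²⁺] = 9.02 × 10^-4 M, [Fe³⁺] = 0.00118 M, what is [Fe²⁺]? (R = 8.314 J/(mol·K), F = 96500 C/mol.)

0.52 M

From the Nernst equation, ln Q = nF(E° − E)/RT = 2×96500×(1.17 − 1.101)/(8.314×310) = 5.167, so Q = 175.
With Q = [Cd²⁺]·[Fe²⁺]^2/[Fe³⁺]^2 and the known concentrations, [Fe²⁺]^2 in the numerator gives [Fe²⁺] = 0.52 M.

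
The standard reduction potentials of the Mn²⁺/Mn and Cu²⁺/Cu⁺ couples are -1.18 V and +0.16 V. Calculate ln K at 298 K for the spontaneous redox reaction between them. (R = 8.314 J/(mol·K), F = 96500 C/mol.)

E°_cell = +0.16 − (-1.18) = 1.34 V, with n = 2 electrons transferred.
At equilibrium E = 0, so the Nernst equation gives ln K = nFE°/RT = (2)(96500)(1.34)/((8.314)(298)) = 104.38.

ln K = 104.4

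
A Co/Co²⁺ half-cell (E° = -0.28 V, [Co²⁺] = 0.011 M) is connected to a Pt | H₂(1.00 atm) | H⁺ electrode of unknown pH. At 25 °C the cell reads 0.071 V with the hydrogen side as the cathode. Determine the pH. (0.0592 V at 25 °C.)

pH = 4.51

E°_cell = 0.28 V and n = 2.
log Q = n(E° − E)/0.0592 = 2×(0.28 − 0.071)/0.0592 = 7.061.
With Q = [Co²⁺]·P(H₂) / [H⁺]^2, solving for [H⁺] gives log[H⁺] = -4.510, so pH = 4.51.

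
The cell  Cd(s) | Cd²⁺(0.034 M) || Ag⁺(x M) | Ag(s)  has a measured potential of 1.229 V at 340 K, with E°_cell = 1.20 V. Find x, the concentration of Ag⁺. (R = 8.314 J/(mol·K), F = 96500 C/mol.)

From the Nernst equation, ln Q = nF(E° − E)/RT = 2×96500×(1.20 − 1.229)/(8.314×340) = -1.980, so Q = 0.138.
With Q = [Cd²⁺]/[Ag⁺]^2 and the known concentrations, [Ag⁺]^2 in the denominator gives [Ag⁺] = 0.5 M.

0.5 M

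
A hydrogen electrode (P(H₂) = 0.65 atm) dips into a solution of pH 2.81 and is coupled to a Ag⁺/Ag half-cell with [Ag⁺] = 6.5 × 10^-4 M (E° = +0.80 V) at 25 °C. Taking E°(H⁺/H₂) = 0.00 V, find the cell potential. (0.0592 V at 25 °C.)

0.77 V

The Ag⁺/Ag couple is the cathode, so E°_cell = 0.80 V; n = 2.
[H⁺] = 10^(−2.81) = 0.0015 M, and Q = [H⁺]^2 / ([Ag⁺]^2·P(H₂)) = 8.73.
E = E° − (0.0592/2) log Q = 0.80 − (0.0592/2)(0.941) = 0.772 V.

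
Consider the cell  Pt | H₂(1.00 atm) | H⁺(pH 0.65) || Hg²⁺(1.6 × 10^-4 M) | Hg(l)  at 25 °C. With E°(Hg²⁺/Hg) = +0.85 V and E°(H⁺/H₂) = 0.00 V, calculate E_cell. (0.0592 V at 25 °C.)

The Hg²⁺/Hg couple is the cathode, so E°_cell = 0.85 V; n = 2.
[H⁺] = 10^(−0.65) = 0.22 M, and Q = [H⁺]^2 / ([Hg²⁺]·P(H₂)) = 313.
E = E° − (0.0592/2) log Q = 0.85 − (0.0592/2)(2.496) = 0.776 V.

0.78 V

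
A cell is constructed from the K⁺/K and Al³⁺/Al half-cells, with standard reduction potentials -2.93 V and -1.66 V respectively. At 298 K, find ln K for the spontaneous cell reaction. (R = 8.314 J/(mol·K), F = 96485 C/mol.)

ln K = 148.4

E°_cell = -1.66 − (-2.93) = 1.27 V, with n = 3 electrons transferred.
At equilibrium E = 0, so the Nernst equation gives ln K = nFE°/RT = (3)(96485)(1.27)/((8.314)(298)) = 148.37.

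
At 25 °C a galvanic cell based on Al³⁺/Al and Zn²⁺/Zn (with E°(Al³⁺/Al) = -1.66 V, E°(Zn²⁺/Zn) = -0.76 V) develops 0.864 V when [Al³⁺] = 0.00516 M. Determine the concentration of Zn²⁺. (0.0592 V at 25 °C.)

0.0018 M

From the Nernst equation, log Q = n(E° − E)/0.0592 = 6(0.90 − 0.864)/0.0592 = 3.649, so Q = 4450.
With Q = [Al³⁺]^2/[Zn²⁺]^3 and the known concentrations, [Zn²⁺]^3 in the denominator gives [Zn²⁺] = 0.0018 M.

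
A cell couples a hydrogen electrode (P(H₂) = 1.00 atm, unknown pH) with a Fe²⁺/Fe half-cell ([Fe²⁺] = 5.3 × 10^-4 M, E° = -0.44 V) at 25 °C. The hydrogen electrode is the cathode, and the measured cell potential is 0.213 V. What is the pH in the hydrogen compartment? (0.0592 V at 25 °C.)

E°_cell = 0.44 V and n = 2.
log Q = n(E° − E)/0.0592 = 2×(0.44 − 0.213)/0.0592 = 7.669.
With Q = [Fe²⁺]·P(H₂) / [H⁺]^2, solving for [H⁺] gives log[H⁺] = -5.472, so pH = 5.47.

pH = 5.47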